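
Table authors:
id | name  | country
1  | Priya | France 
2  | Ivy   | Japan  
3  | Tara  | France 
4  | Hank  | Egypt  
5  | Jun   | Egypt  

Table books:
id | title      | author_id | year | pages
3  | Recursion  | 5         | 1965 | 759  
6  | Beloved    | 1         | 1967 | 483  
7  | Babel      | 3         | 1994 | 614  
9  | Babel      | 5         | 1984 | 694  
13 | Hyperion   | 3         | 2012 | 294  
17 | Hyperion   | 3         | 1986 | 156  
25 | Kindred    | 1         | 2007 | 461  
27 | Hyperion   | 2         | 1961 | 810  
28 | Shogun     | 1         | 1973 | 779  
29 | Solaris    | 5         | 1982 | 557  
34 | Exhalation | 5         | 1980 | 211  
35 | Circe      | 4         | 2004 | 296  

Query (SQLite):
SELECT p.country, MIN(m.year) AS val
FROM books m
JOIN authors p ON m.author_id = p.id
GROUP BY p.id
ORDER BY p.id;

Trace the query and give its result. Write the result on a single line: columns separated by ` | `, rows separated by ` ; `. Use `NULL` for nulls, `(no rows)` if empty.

Join each books row to its authors via author_id.
Group joined rows by authors.id; compute MIN(m.year) per group.
  1: ids {6, 25, 28} → MIN(m.year)=1967
  2: ids {27} → MIN(m.year)=1961
  3: ids {7, 13, 17} → MIN(m.year)=1986
  4: ids {35} → MIN(m.year)=2004
  5: ids {3, 9, 29, 34} → MIN(m.year)=1965

France | 1967 ; Japan | 1961 ; France | 1986 ; Egypt | 2004 ; Egypt | 1965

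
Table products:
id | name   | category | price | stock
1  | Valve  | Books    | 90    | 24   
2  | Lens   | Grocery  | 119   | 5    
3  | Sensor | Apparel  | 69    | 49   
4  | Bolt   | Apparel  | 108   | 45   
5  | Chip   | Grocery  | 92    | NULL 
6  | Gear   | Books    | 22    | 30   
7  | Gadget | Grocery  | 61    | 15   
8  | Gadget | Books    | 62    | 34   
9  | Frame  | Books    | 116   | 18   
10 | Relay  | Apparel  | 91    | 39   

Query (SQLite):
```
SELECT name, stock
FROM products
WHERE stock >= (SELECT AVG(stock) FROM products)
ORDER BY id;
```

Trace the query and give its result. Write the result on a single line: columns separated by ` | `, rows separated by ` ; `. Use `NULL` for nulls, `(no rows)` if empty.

Sensor | 49 ; Bolt | 45 ; Gear | 30 ; Gadget | 34 ; Relay | 39

Scalar subquery: AVG(stock) over all products rows = 28.777778 (≈; comparison uses full precision).
Keep rows where stock >= that value.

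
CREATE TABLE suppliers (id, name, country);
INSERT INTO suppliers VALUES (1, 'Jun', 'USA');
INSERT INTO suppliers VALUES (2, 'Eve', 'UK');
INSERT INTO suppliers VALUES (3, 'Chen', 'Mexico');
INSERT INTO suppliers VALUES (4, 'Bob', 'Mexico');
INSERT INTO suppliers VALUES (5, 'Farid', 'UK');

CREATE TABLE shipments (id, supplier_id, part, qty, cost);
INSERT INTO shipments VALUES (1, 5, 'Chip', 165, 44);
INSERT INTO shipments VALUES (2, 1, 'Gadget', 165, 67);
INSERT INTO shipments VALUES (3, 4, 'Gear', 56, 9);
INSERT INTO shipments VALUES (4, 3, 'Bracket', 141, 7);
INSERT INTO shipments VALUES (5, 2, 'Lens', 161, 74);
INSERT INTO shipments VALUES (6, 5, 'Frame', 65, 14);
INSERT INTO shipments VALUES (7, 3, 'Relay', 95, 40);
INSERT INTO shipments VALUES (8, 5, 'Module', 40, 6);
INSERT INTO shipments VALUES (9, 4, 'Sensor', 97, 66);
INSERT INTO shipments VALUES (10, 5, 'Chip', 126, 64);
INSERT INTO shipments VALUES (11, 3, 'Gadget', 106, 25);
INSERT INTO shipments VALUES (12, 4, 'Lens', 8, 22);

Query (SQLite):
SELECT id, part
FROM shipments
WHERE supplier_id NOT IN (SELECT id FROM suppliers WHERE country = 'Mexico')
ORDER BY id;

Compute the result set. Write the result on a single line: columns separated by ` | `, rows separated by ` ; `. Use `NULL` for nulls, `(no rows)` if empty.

Inner query: suppliers.id where country = 'Mexico'.
Outer: keep shipments rows whose supplier_id is not in that set.
Inner query → {3, 4}

1 | Chip ; 2 | Gadget ; 5 | Lens ; 6 | Frame ; 8 | Module ; 10 | Chip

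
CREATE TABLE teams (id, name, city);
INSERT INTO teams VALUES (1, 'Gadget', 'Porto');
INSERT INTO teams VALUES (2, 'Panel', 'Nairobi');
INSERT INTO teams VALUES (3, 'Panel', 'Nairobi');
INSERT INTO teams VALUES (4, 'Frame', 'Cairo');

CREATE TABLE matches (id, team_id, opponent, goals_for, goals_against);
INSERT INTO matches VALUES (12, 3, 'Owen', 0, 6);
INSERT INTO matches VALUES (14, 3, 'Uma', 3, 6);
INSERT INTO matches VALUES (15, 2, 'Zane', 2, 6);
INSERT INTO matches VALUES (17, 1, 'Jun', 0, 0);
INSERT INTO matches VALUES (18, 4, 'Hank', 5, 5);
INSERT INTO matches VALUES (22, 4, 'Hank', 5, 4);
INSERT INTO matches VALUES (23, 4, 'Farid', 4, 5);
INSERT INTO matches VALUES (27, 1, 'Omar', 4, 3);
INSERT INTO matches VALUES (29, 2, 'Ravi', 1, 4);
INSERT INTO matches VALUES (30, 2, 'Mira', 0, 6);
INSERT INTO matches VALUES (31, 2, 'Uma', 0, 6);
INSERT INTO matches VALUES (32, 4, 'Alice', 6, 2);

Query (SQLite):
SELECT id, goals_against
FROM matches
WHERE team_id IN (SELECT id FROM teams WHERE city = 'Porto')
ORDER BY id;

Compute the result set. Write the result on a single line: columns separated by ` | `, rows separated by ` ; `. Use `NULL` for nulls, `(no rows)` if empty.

17 | 0 ; 27 | 3

Inner query: teams.id where city = 'Porto'.
Outer: keep matches rows whose team_id is in that set.
Inner query → {1}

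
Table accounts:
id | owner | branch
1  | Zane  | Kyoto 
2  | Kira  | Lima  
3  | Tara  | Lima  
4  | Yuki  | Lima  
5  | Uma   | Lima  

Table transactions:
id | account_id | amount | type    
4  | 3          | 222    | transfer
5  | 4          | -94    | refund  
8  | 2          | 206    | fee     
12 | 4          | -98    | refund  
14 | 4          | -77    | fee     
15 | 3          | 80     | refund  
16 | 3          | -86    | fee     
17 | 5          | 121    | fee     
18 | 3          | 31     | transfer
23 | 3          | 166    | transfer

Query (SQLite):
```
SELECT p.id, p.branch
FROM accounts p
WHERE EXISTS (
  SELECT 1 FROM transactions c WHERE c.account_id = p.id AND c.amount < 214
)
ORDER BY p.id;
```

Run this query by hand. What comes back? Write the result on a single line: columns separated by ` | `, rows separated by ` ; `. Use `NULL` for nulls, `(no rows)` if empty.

For each accounts row, check whether any transactions with matching account_id has amount < 214.
Keep rows where that is true.

2 | Lima ; 3 | Lima ; 4 | Lima ; 5 | Lima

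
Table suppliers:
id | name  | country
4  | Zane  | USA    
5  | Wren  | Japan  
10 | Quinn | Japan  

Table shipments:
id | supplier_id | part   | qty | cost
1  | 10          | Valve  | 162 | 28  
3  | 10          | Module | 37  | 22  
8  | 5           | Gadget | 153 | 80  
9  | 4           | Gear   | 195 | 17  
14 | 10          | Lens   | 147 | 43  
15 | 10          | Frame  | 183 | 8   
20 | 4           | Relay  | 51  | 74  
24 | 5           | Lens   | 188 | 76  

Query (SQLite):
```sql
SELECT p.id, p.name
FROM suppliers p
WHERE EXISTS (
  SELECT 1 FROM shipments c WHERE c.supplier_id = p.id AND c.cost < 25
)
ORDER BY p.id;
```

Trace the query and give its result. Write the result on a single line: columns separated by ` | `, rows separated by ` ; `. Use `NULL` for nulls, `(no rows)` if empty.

4 | Zane ; 10 | Quinn

For each suppliers row, check whether any shipments with matching supplier_id has cost < 25.
Keep rows where that is true.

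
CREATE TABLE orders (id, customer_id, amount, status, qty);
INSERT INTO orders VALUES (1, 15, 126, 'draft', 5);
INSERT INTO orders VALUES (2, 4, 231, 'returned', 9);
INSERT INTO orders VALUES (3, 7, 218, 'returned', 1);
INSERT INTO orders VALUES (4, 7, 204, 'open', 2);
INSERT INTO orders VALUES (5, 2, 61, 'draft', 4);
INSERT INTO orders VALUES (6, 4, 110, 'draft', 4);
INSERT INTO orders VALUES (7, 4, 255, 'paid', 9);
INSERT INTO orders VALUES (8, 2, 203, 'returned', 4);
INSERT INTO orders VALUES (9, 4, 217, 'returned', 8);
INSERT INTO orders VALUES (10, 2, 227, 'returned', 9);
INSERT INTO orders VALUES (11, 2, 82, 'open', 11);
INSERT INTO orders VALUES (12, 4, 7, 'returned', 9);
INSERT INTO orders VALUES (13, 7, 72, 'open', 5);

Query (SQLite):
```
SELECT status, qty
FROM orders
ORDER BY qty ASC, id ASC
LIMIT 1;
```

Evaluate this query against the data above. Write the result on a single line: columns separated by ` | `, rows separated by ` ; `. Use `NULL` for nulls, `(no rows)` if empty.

returned | 1

Sort by qty asc, tiebreak id asc: (1, id=3), (2, id=4), (4, id=5), (4, id=6) …. Take first 1.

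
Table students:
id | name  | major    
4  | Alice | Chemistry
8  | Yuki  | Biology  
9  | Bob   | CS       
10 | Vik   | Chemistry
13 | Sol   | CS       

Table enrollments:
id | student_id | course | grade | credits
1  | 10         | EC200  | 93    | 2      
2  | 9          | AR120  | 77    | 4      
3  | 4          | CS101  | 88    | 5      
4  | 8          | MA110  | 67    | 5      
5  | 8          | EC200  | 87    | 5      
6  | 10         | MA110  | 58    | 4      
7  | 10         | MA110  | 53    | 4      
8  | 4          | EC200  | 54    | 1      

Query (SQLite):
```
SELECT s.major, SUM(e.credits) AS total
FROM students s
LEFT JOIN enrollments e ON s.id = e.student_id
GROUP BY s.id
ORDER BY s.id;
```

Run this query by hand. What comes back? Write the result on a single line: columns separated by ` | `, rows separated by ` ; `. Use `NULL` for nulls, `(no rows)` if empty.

Chemistry | 6 ; Biology | 10 ; CS | 4 ; Chemistry | 10 ; CS | NULL

LEFT JOIN keeps every students row; unmatched ones get NULL for enrollments columns.
Group by students.id and compute SUM(e.credits). SUM over an all-NULL group is NULL.
  4: ids {3, 8} → SUM(e.credits)=6
  8: ids {4, 5} → SUM(e.credits)=10
  9: ids {2} → SUM(e.credits)=4
  10: ids {1, 6, 7} → SUM(e.credits)=10
  13: ids {—} → SUM(e.credits)=NULL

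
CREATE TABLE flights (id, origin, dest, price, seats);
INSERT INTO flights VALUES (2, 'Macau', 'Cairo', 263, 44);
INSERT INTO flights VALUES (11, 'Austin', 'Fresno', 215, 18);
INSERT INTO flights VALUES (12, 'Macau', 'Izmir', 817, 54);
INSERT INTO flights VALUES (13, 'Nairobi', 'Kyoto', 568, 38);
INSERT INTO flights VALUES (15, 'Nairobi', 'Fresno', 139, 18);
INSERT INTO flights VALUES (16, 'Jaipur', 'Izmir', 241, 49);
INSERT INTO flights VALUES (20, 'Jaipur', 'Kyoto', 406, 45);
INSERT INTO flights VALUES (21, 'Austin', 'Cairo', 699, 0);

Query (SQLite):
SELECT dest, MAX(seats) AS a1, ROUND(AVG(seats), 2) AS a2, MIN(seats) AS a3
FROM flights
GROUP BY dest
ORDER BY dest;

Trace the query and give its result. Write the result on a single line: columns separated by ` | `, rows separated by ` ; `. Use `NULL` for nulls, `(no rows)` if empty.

Group flights by dest.
Per group compute: MAX(seats), ROUND(AVG(seats), 2), MIN(seats).
  Cairo: ids {2, 21} → MAX(seats)=44, ROUND(AVG(seats), 2)=22, MIN(seats)=0
  Fresno: ids {11, 15} → MAX(seats)=18, ROUND(AVG(seats), 2)=18, MIN(seats)=18
  Izmir: ids {12, 16} → MAX(seats)=54, ROUND(AVG(seats), 2)=51.5, MIN(seats)=49
  Kyoto: ids {13, 20} → MAX(seats)=45, ROUND(AVG(seats), 2)=41.5, MIN(seats)=38

Cairo | 44 | 22 | 0 ; Fresno | 18 | 18 | 18 ; Izmir | 54 | 51.5 | 49 ; Kyoto | 45 | 41.5 | 38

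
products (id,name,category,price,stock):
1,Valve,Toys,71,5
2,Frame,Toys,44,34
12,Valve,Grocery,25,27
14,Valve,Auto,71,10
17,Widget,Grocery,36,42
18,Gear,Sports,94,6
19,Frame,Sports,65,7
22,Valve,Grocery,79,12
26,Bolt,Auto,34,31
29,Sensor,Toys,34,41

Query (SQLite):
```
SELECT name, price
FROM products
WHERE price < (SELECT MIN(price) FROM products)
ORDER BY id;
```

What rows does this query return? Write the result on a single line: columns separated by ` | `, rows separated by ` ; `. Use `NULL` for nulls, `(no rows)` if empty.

Scalar subquery: MIN(price) over all products rows = 25.
Keep rows where price < that value.

(no rows)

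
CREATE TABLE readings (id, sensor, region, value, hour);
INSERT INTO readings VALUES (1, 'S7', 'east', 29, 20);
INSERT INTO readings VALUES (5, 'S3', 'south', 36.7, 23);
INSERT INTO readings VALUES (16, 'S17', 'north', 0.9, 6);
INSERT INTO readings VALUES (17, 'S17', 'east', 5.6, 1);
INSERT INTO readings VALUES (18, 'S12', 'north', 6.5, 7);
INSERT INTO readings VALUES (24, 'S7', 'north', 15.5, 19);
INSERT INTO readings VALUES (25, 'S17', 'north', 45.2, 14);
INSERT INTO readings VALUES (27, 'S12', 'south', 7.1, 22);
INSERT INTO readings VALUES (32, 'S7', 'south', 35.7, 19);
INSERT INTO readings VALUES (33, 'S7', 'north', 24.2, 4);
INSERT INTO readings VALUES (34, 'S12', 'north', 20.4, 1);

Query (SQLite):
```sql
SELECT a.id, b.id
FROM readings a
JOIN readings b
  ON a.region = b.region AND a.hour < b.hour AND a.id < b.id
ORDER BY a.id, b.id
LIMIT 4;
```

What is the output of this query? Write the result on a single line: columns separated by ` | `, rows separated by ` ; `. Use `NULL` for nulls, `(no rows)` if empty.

16 | 18 ; 16 | 24 ; 16 | 25 ; 18 | 24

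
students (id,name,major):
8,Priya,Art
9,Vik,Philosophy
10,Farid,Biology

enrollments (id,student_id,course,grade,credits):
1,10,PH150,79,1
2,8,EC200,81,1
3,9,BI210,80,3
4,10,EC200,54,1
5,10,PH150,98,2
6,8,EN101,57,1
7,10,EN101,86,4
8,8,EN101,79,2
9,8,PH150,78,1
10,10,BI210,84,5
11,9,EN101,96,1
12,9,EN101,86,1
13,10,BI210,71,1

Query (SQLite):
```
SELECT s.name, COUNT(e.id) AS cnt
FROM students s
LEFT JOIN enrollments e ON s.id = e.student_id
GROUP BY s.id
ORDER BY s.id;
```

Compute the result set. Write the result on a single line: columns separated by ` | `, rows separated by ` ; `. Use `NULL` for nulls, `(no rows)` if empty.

Priya | 4 ; Vik | 3 ; Farid | 6

LEFT JOIN keeps every students row; unmatched ones get NULL for enrollments columns.
Group by students.id and compute COUNT(e.id). COUNT(col) of an all-NULL group is 0.
  8: ids {2, 6, 8, 9} → COUNT(e.id)=4
  9: ids {3, 11, 12} → COUNT(e.id)=3
  10: ids {1, 4, 5, 7, 10, 13} → COUNT(e.id)=6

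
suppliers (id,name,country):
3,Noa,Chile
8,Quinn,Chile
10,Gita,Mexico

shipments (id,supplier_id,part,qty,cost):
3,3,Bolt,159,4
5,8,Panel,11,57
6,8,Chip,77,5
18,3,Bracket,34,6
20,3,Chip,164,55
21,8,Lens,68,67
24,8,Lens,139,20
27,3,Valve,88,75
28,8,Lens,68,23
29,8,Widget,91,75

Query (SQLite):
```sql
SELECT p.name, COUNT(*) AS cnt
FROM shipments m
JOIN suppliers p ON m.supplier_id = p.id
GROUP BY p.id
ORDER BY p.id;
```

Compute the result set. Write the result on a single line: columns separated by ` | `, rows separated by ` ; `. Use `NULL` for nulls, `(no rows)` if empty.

Join each shipments row to its suppliers via supplier_id.
Group joined rows by suppliers.id; compute COUNT(*) per group.
  3: ids {3, 18, 20, 27} → COUNT(*)=4
  8: ids {5, 6, 21, 24, 28, 29} → COUNT(*)=6

Noa | 4 ; Quinn | 6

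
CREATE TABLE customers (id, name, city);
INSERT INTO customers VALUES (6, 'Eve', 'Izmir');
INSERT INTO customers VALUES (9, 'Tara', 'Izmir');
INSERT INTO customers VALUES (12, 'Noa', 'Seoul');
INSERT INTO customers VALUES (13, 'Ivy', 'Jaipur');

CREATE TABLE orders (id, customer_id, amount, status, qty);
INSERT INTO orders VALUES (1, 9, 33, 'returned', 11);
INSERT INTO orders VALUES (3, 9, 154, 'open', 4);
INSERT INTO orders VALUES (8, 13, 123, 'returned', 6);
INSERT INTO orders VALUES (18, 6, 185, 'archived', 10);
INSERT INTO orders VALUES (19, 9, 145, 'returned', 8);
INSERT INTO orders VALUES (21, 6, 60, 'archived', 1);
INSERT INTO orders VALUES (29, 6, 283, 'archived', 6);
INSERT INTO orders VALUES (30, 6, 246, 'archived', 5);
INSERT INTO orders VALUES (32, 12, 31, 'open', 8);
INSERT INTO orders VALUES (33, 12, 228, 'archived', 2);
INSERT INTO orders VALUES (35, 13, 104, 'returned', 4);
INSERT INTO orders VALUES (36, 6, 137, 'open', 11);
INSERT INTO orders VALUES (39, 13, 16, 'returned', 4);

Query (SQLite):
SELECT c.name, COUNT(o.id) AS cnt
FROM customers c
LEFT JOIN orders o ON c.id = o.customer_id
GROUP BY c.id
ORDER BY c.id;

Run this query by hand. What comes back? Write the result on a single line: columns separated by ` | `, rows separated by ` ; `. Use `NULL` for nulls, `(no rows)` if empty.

Eve | 5 ; Tara | 3 ; Noa | 2 ; Ivy | 3

LEFT JOIN keeps every customers row; unmatched ones get NULL for orders columns.
Group by customers.id and compute COUNT(o.id). COUNT(col) of an all-NULL group is 0.
  6: ids {18, 21, 29, 30, 36} → COUNT(o.id)=5
  9: ids {1, 3, 19} → COUNT(o.id)=3
  12: ids {32, 33} → COUNT(o.id)=2
  13: ids {8, 35, 39} → COUNT(o.id)=3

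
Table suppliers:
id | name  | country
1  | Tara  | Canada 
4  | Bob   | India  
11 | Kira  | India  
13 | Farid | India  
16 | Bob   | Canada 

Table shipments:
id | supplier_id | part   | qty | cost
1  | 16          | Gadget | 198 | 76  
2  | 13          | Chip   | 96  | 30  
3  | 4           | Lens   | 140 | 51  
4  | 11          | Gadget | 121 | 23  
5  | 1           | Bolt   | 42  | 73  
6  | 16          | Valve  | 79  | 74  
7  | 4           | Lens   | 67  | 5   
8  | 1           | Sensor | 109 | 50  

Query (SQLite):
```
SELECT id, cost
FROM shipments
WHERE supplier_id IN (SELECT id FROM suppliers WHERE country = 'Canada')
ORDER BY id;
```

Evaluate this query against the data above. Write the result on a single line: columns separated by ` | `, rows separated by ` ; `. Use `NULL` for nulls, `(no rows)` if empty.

1 | 76 ; 5 | 73 ; 6 | 74 ; 8 | 50

Inner query: suppliers.id where country = 'Canada'.
Outer: keep shipments rows whose supplier_id is in that set.
Inner query → {1, 16}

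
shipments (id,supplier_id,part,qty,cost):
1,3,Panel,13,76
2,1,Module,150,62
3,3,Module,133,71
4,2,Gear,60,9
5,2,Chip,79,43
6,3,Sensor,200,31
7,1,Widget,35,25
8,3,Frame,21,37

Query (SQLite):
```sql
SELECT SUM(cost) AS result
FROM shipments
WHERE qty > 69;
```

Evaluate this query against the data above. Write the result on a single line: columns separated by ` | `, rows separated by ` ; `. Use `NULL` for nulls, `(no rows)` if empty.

207

Rows where qty > 69 → cost values: [62, 71, 43, 31].
SUM of non-NULL values = 207.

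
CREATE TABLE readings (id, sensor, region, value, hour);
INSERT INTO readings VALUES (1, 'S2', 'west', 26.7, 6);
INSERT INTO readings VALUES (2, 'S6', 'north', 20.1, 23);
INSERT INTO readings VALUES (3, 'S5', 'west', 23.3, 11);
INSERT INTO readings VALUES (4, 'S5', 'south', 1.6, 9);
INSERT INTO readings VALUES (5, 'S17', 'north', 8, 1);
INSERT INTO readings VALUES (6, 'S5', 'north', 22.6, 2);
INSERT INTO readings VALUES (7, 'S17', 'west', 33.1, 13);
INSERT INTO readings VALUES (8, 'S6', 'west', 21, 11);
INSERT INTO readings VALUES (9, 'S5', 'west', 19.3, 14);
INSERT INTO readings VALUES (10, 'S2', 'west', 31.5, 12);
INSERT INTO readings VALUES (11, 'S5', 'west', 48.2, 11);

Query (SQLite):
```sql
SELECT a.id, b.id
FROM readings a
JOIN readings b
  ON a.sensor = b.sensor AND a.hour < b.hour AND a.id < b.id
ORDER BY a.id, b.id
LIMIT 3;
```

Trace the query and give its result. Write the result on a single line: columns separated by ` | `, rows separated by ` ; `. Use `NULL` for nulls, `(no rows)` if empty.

Pairs (a,b) with same sensor, a.hour < b.hour, a.id < b.id.
sensor groups: S17:{5,7} S2:{1,10} S5:{3,4,6,9,11} S6:{2,8}
Ordered by (a.id, b.id); first 3.

1 | 10 ; 3 | 9 ; 4 | 9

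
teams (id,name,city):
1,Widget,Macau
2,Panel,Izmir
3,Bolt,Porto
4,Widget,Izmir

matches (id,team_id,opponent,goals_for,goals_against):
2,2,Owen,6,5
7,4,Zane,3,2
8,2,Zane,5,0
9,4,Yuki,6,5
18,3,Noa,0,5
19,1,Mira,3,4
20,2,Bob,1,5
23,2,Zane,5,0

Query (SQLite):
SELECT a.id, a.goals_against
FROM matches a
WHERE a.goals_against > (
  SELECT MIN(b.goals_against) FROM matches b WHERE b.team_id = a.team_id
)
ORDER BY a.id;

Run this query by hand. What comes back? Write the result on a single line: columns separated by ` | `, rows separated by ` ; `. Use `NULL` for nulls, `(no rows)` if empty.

2 | 5 ; 9 | 5 ; 20 | 5

For each matches row a, compute MIN(goals_against) over rows sharing a.team_id.
Keep row a if a.goals_against > that per-group MIN.
  team_id=1: MIN(goals_against) = 4
  team_id=2: MIN(goals_against) = 0
  team_id=3: MIN(goals_against) = 5
  team_id=4: MIN(goals_against) = 2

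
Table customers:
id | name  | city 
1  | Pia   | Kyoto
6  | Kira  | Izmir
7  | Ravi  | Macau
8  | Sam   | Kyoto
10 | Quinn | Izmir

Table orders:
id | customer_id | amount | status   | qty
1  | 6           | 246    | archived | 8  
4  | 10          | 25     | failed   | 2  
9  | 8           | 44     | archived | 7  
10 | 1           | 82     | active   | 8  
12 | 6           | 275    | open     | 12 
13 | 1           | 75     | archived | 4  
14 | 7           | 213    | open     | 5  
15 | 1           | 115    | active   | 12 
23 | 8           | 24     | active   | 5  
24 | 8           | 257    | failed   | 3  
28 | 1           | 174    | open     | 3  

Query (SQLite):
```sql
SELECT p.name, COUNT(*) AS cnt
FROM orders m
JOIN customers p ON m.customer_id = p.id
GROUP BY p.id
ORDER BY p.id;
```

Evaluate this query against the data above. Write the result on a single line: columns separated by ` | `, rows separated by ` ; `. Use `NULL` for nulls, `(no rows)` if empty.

Pia | 4 ; Kira | 2 ; Ravi | 1 ; Sam | 3 ; Quinn | 1

Join each orders row to its customers via customer_id.
Group joined rows by customers.id; compute COUNT(*) per group.
  1: ids {10, 13, 15, 28} → COUNT(*)=4
  6: ids {1, 12} → COUNT(*)=2
  7: ids {14} → COUNT(*)=1
  8: ids {9, 23, 24} → COUNT(*)=3
  10: ids {4} → COUNT(*)=1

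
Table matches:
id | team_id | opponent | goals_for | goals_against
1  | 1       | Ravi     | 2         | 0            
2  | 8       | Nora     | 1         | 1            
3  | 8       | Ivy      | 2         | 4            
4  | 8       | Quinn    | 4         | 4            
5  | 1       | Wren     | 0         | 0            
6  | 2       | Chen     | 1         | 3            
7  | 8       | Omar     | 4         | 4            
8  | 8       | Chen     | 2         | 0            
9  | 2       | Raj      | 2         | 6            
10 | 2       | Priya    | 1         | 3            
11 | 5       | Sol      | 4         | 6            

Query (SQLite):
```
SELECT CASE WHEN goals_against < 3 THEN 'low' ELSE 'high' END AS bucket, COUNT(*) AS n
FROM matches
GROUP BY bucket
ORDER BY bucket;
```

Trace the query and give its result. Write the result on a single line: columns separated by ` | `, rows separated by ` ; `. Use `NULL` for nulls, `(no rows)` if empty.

high | 7 ; low | 4

Bucket rows by goals_against < 3 → 'low' else 'high'; count each bucket.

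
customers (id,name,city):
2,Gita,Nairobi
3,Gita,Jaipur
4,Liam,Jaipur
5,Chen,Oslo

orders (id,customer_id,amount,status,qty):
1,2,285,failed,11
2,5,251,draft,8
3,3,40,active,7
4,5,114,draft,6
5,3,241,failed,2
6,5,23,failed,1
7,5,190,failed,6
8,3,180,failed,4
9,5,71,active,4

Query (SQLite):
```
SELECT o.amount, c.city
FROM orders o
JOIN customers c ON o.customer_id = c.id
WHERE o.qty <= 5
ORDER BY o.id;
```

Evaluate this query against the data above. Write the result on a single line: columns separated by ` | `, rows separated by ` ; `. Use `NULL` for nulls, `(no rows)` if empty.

241 | Jaipur ; 23 | Oslo ; 180 | Jaipur ; 71 | Oslo

Each orders row matches the customers row where customer_id = customers.id.
Then keep rows with o.qty <= 5.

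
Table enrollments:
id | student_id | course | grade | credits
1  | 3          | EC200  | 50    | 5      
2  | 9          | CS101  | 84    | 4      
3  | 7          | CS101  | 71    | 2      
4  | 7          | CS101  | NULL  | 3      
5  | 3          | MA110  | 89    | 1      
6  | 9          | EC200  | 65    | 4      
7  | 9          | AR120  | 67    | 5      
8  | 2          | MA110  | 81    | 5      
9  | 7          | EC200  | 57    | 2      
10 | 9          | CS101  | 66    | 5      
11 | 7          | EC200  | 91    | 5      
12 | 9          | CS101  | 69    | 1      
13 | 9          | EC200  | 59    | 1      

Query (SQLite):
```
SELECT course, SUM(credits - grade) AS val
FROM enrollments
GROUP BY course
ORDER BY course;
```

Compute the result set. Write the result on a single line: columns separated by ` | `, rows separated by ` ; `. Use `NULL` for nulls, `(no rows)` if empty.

For each row compute credits - grade.
Group by course; take SUM of the expression per group.
  AR120: ids {7} → SUM(credits - grade)=-62
  CS101: ids {2, 3, 4, 10, 12} → SUM(credits - grade)=-278
  EC200: ids {1, 6, 9, 11, 13} → SUM(credits - grade)=-305
  MA110: ids {5, 8} → SUM(credits - grade)=-164

AR120 | -62 ; CS101 | -278 ; EC200 | -305 ; MA110 | -164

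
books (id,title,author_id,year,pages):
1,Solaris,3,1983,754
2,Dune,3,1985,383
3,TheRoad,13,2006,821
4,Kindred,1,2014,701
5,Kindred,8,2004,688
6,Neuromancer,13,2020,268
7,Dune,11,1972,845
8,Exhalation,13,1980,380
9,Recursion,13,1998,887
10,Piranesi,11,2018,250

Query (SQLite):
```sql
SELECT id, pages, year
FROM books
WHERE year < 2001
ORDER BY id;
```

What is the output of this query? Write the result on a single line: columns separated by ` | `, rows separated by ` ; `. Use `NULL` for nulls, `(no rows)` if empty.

year < 2001: ids {1, 2, 7, 8, 9}

1 | 754 | 1983 ; 2 | 383 | 1985 ; 7 | 845 | 1972 ; 8 | 380 | 1980 ; 9 | 887 | 1998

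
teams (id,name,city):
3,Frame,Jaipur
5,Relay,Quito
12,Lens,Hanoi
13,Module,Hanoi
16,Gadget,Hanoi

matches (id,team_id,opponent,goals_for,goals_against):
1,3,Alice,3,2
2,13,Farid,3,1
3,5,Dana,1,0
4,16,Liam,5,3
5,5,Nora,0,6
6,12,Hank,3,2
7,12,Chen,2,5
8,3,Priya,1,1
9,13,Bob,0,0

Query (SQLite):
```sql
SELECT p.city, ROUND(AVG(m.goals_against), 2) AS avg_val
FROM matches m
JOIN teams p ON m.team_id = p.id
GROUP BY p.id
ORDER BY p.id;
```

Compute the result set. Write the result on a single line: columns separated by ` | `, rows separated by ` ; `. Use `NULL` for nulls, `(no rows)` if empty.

Jaipur | 1.5 ; Quito | 3 ; Hanoi | 3.5 ; Hanoi | 0.5 ; Hanoi | 3

Join each matches row to its teams via team_id.
Group joined rows by teams.id; compute ROUND(AVG(m.goals_against), 2) per group.
  3: ids {1, 8} → ROUND(AVG(m.goals_against), 2)=1.5
  5: ids {3, 5} → ROUND(AVG(m.goals_against), 2)=3
  12: ids {6, 7} → ROUND(AVG(m.goals_against), 2)=3.5
  13: ids {2, 9} → ROUND(AVG(m.goals_against), 2)=0.5
  16: ids {4} → ROUND(AVG(m.goals_against), 2)=3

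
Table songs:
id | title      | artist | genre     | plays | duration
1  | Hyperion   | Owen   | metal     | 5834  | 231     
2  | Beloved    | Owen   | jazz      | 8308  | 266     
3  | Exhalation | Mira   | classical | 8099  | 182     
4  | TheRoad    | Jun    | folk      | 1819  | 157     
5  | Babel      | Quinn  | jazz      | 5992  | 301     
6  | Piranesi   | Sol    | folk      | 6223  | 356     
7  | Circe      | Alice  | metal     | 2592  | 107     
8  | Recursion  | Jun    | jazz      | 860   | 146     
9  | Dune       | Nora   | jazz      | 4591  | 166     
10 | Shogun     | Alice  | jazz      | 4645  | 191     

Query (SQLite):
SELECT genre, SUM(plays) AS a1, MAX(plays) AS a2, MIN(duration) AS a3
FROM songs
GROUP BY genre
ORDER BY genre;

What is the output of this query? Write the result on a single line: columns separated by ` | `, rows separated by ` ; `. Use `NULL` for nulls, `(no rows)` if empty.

Group songs by genre.
Per group compute: SUM(plays), MAX(plays), MIN(duration).
  classical: ids {3} → SUM(plays)=8099, MAX(plays)=8099, MIN(duration)=182
  folk: ids {4, 6} → SUM(plays)=8042, MAX(plays)=6223, MIN(duration)=157
  jazz: ids {2, 5, 8, 9, 10} → SUM(plays)=24396, MAX(plays)=8308, MIN(duration)=146
  metal: ids {1, 7} → SUM(plays)=8426, MAX(plays)=5834, MIN(duration)=107

classical | 8099 | 8099 | 182 ; folk | 8042 | 6223 | 157 ; jazz | 24396 | 8308 | 146 ; metal | 8426 | 5834 | 107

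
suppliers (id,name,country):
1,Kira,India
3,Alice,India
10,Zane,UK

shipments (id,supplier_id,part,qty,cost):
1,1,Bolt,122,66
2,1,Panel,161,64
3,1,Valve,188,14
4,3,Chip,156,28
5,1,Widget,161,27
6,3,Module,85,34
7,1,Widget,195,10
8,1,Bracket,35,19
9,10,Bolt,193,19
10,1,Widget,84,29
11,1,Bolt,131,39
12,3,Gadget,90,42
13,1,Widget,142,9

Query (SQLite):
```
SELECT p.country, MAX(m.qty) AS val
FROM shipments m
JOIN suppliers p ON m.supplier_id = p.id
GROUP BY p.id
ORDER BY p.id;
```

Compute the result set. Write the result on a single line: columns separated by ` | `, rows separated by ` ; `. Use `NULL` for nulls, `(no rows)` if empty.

Join each shipments row to its suppliers via supplier_id.
Group joined rows by suppliers.id; compute MAX(m.qty) per group.
  1: ids {1, 2, 3, 5, 7, 8, 10, 11, 13} → MAX(m.qty)=195
  3: ids {4, 6, 12} → MAX(m.qty)=156
  10: ids {9} → MAX(m.qty)=193

India | 195 ; India | 156 ; UK | 193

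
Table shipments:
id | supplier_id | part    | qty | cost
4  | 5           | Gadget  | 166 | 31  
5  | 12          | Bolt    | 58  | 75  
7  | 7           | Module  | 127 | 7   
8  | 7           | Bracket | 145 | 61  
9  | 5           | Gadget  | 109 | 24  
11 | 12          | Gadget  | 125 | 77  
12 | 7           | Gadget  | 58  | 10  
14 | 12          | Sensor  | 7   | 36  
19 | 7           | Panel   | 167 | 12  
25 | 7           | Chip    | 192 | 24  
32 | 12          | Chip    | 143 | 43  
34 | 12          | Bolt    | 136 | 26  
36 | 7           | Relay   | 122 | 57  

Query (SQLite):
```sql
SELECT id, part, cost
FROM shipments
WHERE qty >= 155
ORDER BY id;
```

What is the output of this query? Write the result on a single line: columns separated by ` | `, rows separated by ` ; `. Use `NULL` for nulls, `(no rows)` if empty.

4 | Gadget | 31 ; 19 | Panel | 12 ; 25 | Chip | 24

qty >= 155: ids {4, 19, 25}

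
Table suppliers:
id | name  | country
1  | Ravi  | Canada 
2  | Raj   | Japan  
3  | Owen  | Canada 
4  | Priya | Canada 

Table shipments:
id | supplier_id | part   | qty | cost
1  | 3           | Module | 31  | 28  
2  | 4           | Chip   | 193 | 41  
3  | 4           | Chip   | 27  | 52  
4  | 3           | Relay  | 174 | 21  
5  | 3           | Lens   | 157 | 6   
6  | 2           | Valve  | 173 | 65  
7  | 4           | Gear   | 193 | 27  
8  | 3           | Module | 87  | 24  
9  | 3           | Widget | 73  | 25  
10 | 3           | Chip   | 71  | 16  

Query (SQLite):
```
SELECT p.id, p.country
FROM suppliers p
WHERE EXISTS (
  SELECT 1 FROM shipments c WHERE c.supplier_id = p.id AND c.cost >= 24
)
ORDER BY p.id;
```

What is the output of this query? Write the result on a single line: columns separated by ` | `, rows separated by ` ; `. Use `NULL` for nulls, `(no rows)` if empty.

2 | Japan ; 3 | Canada ; 4 | Canada

For each suppliers row, check whether any shipments with matching supplier_id has cost >= 24.
Keep rows where that is true.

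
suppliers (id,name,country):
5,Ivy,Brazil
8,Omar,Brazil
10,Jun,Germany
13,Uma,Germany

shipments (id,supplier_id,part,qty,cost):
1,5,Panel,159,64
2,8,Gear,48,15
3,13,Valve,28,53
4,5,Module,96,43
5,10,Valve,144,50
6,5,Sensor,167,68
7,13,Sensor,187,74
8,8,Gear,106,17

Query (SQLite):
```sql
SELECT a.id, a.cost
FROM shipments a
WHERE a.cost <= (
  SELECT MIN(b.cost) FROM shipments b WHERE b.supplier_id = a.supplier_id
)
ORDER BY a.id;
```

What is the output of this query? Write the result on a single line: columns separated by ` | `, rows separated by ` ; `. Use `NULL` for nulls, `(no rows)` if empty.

2 | 15 ; 3 | 53 ; 4 | 43 ; 5 | 50

For each shipments row a, compute MIN(cost) over rows sharing a.supplier_id.
Keep row a if a.cost <= that per-group MIN.
  supplier_id=5: MIN(cost) = 43
  supplier_id=8: MIN(cost) = 15
  supplier_id=10: MIN(cost) = 50
  supplier_id=13: MIN(cost) = 53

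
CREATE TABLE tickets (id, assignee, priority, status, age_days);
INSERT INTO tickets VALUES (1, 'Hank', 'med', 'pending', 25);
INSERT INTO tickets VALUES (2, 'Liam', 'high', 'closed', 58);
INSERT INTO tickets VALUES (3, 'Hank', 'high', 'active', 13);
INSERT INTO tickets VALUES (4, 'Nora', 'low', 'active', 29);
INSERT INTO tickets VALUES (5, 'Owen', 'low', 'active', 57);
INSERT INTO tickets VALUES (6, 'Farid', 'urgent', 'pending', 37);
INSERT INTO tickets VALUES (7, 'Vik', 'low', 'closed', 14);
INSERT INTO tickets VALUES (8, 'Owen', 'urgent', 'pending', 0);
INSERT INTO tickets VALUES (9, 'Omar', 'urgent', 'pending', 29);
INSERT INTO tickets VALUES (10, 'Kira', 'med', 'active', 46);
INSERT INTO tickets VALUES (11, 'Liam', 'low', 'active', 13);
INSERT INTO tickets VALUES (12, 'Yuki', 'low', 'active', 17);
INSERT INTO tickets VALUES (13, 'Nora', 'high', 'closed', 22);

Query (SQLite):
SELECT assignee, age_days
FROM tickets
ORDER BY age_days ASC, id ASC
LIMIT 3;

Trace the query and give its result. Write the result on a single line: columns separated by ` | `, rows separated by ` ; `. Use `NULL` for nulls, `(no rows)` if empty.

Sort by age_days asc, tiebreak id asc: (0, id=8), (13, id=3), (13, id=11), (14, id=7), (17, id=12), (22, id=13) …. Take first 3.

Owen | 0 ; Hank | 13 ; Liam | 13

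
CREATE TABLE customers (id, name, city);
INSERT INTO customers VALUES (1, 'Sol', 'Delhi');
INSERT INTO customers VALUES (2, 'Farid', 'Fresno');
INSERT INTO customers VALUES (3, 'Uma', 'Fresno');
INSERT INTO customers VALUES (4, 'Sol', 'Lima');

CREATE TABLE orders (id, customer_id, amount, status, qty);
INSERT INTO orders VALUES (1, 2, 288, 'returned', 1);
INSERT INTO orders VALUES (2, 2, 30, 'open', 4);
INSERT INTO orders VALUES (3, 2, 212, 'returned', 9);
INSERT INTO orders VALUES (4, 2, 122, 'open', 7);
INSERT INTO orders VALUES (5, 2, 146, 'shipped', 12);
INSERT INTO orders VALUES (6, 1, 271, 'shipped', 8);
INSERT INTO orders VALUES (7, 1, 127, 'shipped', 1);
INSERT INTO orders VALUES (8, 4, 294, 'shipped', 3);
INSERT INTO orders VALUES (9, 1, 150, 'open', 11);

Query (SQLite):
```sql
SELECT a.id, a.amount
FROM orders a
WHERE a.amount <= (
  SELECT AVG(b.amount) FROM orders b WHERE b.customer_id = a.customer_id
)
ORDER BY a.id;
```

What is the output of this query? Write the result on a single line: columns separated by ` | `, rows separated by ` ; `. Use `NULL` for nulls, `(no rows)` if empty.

2 | 30 ; 4 | 122 ; 5 | 146 ; 7 | 127 ; 8 | 294 ; 9 | 150

For each orders row a, compute AVG(amount) over rows sharing a.customer_id.
Keep row a if a.amount <= that per-group AVG.
  customer_id=1: AVG(amount) = 182.666667
  customer_id=2: AVG(amount) = 159.6
  customer_id=4: AVG(amount) = 294.0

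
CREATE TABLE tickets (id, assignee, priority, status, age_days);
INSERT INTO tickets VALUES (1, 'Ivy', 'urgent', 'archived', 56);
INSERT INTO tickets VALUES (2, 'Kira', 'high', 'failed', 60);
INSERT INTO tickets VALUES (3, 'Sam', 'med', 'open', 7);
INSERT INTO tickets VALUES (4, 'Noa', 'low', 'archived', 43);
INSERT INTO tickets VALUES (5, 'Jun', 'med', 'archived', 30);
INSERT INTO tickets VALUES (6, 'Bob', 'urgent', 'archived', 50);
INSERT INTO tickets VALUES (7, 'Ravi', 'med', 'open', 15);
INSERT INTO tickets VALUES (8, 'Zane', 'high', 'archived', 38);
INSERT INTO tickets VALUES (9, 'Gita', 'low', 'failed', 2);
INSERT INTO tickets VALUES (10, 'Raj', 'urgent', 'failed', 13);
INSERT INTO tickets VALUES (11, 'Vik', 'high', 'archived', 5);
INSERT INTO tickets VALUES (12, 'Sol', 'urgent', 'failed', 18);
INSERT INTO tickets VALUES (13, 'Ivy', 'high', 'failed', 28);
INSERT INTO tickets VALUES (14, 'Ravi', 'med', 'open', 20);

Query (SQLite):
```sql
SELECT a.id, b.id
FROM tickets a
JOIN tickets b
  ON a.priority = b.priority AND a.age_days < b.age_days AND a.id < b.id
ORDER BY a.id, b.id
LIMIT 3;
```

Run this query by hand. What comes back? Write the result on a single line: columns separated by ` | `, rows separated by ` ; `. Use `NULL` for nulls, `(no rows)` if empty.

3 | 5 ; 3 | 7 ; 3 | 14

Pairs (a,b) with same priority, a.age_days < b.age_days, a.id < b.id.
priority groups: high:{2,8,11,13} low:{4,9} med:{3,5,7,14} urgent:{1,6,10,12}
Ordered by (a.id, b.id); first 3.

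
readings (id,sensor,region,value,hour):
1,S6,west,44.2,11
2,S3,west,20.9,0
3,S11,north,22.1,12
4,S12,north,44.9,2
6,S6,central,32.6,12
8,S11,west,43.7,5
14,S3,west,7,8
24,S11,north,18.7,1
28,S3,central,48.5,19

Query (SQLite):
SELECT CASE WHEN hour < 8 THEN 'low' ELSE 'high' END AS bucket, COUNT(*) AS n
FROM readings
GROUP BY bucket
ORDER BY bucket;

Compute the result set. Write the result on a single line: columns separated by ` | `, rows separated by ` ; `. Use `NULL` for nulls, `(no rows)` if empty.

Bucket rows by hour < 8 → 'low' else 'high'; count each bucket.

high | 5 ; low | 4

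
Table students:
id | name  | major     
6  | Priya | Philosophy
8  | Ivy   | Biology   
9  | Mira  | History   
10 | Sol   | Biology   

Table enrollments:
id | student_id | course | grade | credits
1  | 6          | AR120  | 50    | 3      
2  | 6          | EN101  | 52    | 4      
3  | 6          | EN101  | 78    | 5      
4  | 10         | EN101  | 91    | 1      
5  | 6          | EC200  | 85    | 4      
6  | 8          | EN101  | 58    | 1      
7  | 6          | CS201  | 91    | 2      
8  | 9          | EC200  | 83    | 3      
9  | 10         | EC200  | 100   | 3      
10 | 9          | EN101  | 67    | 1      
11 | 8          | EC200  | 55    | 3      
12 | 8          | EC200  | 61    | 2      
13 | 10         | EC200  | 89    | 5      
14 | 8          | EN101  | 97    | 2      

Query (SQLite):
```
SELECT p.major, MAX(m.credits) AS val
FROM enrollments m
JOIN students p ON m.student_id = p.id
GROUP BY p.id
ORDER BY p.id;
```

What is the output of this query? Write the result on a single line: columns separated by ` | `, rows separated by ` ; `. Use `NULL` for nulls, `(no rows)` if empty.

Join each enrollments row to its students via student_id.
Group joined rows by students.id; compute MAX(m.credits) per group.
  6: ids {1, 2, 3, 5, 7} → MAX(m.credits)=5
  8: ids {6, 11, 12, 14} → MAX(m.credits)=3
  9: ids {8, 10} → MAX(m.credits)=3
  10: ids {4, 9, 13} → MAX(m.credits)=5

Philosophy | 5 ; Biology | 3 ; History | 3 ; Biology | 5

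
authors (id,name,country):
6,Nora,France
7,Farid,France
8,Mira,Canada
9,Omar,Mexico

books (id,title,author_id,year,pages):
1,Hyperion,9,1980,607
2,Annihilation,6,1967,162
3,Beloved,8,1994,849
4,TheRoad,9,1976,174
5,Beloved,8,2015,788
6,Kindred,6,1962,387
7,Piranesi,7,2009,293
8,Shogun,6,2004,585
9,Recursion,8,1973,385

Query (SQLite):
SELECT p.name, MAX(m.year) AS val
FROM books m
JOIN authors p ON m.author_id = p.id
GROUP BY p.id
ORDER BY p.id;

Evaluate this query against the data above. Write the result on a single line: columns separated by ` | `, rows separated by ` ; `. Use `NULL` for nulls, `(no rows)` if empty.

Nora | 2004 ; Farid | 2009 ; Mira | 2015 ; Omar | 1980

Join each books row to its authors via author_id.
Group joined rows by authors.id; compute MAX(m.year) per group.
  6: ids {2, 6, 8} → MAX(m.year)=2004
  7: ids {7} → MAX(m.year)=2009
  8: ids {3, 5, 9} → MAX(m.year)=2015
  9: ids {1, 4} → MAX(m.year)=1980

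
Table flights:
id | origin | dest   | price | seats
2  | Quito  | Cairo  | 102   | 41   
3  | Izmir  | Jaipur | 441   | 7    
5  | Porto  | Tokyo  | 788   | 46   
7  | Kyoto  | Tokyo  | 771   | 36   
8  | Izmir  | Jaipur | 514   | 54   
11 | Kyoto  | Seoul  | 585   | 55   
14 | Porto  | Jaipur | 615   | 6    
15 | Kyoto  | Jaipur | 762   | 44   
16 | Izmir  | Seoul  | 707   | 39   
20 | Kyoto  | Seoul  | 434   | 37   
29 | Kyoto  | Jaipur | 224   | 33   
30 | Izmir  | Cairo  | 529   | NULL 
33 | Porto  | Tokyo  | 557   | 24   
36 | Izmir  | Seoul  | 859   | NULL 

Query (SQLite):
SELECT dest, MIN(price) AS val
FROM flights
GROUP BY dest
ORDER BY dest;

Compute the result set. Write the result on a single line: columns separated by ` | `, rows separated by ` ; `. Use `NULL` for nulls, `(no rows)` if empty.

Partition flights by dest; compute MIN(price) within each group.
  Cairo: ids {2, 30} → MIN(price)=102
  Jaipur: ids {3, 8, 14, 15, 29} → MIN(price)=224
  Seoul: ids {11, 16, 20, 36} → MIN(price)=434
  Tokyo: ids {5, 7, 33} → MIN(price)=557

Cairo | 102 ; Jaipur | 224 ; Seoul | 434 ; Tokyo | 557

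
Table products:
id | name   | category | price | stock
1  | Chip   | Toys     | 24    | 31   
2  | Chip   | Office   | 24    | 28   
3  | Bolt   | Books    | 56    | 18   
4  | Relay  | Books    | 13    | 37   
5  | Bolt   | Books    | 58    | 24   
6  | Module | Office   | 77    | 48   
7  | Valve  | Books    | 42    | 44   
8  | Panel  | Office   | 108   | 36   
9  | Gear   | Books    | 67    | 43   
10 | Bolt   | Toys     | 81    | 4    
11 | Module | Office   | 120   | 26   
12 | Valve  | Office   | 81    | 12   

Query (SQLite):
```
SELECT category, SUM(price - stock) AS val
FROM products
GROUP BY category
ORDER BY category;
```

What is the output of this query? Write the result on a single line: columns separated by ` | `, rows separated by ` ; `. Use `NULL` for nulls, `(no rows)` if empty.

For each row compute price - stock.
Group by category; take SUM of the expression per group.
  Books: ids {3, 4, 5, 7, 9} → SUM(price - stock)=70
  Office: ids {2, 6, 8, 11, 12} → SUM(price - stock)=260
  Toys: ids {1, 10} → SUM(price - stock)=70

Books | 70 ; Office | 260 ; Toys | 70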